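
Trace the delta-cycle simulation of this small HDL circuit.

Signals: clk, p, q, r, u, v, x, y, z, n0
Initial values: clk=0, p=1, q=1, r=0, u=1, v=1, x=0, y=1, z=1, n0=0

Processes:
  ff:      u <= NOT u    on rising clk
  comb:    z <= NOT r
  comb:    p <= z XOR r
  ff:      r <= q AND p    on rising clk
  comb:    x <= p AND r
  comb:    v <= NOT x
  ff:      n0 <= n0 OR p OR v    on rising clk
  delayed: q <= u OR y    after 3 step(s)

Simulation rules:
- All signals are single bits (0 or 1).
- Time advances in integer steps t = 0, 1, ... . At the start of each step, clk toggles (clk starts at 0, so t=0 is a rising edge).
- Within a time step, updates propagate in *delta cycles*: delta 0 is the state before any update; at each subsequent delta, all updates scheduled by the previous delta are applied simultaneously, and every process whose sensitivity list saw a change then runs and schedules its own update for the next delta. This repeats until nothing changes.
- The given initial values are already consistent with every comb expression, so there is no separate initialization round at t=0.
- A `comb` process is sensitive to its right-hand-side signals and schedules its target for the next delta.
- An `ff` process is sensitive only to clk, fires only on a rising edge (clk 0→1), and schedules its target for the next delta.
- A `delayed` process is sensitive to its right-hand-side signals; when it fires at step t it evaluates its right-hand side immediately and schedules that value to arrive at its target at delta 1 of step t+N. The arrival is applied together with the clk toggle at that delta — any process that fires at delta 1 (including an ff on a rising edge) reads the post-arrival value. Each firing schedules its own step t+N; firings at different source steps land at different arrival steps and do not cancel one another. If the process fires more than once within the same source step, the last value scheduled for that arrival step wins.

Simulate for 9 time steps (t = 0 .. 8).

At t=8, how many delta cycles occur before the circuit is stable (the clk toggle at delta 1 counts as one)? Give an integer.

2

[bits: clk,z,q,r,v,x,y,u,p,n0]
t=0: Δ0=0110101110 Δ1=1110101110 Δ2=1111101011 Δ3=1011111001 Δ4=1011001011 Δ5=1011111011 Δ6=1011011011 | 6Δ
t=1: Δ0=1011011011 Δ1=0011011011 | 1Δ
t=2: Δ0=0011011011 Δ1=1011011011 Δ2=1011011111 | 2Δ
t=3: Δ0=1011011111 Δ1=0011011111 | 1Δ
t=4: Δ0=0011011111 Δ1=1011011111 Δ2=1011011011 | 2Δ
t=5: Δ0=1011011011 Δ1=0011011011 | 1Δ
t=6: Δ0=0011011011 Δ1=1011011011 Δ2=1011011111 | 2Δ
t=7: Δ0=1011011111 Δ1=0011011111 | 1Δ
t=8: Δ0=0011011111 Δ1=1011011111 Δ2=1011011011 | 2Δ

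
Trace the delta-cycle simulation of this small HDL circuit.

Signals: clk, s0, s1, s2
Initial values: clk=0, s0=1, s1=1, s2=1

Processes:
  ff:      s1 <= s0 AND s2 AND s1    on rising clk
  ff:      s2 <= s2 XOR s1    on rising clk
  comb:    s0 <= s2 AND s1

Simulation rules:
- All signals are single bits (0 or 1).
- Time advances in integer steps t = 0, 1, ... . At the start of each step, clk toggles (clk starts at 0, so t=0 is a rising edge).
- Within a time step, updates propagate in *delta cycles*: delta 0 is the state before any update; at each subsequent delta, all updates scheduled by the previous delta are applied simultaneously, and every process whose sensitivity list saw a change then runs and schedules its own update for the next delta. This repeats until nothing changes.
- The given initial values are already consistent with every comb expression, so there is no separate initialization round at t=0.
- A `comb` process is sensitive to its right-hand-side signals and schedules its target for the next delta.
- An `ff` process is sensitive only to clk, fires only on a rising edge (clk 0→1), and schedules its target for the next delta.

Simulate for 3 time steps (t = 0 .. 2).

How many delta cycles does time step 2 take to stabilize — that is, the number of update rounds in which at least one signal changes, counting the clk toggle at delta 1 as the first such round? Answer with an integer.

t=0 Δ0: s1=1 s2=1 s0=1 clk=0
  Δ1: clk:0→1
  Δ2: s2:1→0
  Δ3: s0:1→0
  (3Δ to stable)
t=1 Δ0: s1=1 s2=0 s0=0 clk=1
  Δ1: clk:1→0
  (1Δ to stable)
t=2 Δ0: s1=1 s2=0 s0=0 clk=0
  Δ1: clk:0→1
  Δ2: s1:1→0, s2:0→1
  (2Δ to stable)

2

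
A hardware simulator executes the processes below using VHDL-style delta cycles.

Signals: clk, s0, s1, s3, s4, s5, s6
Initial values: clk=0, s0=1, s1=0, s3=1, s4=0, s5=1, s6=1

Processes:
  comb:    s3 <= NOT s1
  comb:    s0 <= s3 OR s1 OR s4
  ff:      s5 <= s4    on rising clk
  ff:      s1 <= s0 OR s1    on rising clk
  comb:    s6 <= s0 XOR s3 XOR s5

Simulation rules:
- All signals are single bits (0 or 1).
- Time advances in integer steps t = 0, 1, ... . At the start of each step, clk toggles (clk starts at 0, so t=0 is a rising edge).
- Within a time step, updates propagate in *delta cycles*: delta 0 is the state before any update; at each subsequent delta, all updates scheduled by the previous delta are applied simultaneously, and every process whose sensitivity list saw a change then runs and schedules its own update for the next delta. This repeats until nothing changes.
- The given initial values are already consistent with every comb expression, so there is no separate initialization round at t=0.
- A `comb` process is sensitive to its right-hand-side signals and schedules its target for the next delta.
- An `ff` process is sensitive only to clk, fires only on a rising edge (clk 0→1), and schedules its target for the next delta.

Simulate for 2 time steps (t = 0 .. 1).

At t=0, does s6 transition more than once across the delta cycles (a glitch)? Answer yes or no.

yes

t=0 Δ0: clk=0 s1=0 s6=1 s4=0 s3=1 s0=1 s5=1
  Δ1: clk:0→1
  Δ2: s1:0→1, s5:1→0
  Δ3: s6:1→0, s3:1→0
  Δ4: s6:0→1
  (4Δ to stable)
t=1 Δ0: clk=1 s1=1 s6=1 s4=0 s3=0 s0=1 s5=0
  Δ1: clk:1→0
  (1Δ to stable)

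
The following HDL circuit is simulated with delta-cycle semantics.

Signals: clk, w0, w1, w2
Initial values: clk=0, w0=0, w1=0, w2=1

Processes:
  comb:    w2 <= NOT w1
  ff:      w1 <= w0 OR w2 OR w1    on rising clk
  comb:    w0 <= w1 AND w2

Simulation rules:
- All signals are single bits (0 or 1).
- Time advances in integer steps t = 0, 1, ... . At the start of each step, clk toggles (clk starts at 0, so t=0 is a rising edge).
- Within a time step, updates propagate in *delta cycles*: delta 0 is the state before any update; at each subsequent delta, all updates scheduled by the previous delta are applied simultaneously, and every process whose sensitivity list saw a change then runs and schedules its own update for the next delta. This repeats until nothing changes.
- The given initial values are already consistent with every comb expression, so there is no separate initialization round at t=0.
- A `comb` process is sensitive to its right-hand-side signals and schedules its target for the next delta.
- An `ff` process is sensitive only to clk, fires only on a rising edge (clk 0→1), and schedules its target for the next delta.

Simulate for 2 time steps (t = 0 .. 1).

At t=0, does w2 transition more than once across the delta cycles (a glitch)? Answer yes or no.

t0.Δ0 w2=1 clk=0 w0=0 w1=0
t0.Δ1 w2=1 clk=1 w0=0 w1=0
t0.Δ2 w2=1 clk=1 w0=0 w1=1
t0.Δ3 w2=0 clk=1 w0=1 w1=1
t0.Δ4 w2=0 clk=1 w0=0 w1=1
t1.Δ0 w2=0 clk=1 w0=0 w1=1
t1.Δ1 w2=0 clk=0 w0=0 w1=1

no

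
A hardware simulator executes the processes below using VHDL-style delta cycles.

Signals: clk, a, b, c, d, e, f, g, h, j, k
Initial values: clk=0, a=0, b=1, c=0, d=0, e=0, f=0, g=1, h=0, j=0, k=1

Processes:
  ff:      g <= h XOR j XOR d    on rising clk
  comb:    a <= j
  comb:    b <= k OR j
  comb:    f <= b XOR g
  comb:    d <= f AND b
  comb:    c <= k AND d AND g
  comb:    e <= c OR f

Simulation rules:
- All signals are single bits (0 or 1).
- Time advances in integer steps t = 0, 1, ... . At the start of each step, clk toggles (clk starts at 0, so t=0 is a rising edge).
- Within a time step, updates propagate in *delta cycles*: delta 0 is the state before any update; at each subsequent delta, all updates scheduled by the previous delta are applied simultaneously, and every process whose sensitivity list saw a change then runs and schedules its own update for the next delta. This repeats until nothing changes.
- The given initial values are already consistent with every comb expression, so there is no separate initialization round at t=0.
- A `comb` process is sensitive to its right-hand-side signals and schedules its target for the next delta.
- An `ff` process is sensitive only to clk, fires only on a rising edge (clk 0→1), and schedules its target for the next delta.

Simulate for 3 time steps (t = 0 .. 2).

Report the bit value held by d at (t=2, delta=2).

t0.Δ0 g=1 f=0 a=0 clk=0 e=0 k=1 b=1 c=0 h=0 d=0 j=0
t0.Δ1 g=1 f=0 a=0 clk=1 e=0 k=1 b=1 c=0 h=0 d=0 j=0
t0.Δ2 g=0 f=0 a=0 clk=1 e=0 k=1 b=1 c=0 h=0 d=0 j=0
t0.Δ3 g=0 f=1 a=0 clk=1 e=0 k=1 b=1 c=0 h=0 d=0 j=0
t0.Δ4 g=0 f=1 a=0 clk=1 e=1 k=1 b=1 c=0 h=0 d=1 j=0
t1.Δ0 g=0 f=1 a=0 clk=1 e=1 k=1 b=1 c=0 h=0 d=1 j=0
t1.Δ1 g=0 f=1 a=0 clk=0 e=1 k=1 b=1 c=0 h=0 d=1 j=0
t2.Δ0 g=0 f=1 a=0 clk=0 e=1 k=1 b=1 c=0 h=0 d=1 j=0
t2.Δ1 g=0 f=1 a=0 clk=1 e=1 k=1 b=1 c=0 h=0 d=1 j=0
t2.Δ2 g=1 f=1 a=0 clk=1 e=1 k=1 b=1 c=0 h=0 d=1 j=0
t2.Δ3 g=1 f=0 a=0 clk=1 e=1 k=1 b=1 c=1 h=0 d=1 j=0
t2.Δ4 g=1 f=0 a=0 clk=1 e=1 k=1 b=1 c=1 h=0 d=0 j=0
t2.Δ5 g=1 f=0 a=0 clk=1 e=1 k=1 b=1 c=0 h=0 d=0 j=0
t2.Δ6 g=1 f=0 a=0 clk=1 e=0 k=1 b=1 c=0 h=0 d=0 j=0

1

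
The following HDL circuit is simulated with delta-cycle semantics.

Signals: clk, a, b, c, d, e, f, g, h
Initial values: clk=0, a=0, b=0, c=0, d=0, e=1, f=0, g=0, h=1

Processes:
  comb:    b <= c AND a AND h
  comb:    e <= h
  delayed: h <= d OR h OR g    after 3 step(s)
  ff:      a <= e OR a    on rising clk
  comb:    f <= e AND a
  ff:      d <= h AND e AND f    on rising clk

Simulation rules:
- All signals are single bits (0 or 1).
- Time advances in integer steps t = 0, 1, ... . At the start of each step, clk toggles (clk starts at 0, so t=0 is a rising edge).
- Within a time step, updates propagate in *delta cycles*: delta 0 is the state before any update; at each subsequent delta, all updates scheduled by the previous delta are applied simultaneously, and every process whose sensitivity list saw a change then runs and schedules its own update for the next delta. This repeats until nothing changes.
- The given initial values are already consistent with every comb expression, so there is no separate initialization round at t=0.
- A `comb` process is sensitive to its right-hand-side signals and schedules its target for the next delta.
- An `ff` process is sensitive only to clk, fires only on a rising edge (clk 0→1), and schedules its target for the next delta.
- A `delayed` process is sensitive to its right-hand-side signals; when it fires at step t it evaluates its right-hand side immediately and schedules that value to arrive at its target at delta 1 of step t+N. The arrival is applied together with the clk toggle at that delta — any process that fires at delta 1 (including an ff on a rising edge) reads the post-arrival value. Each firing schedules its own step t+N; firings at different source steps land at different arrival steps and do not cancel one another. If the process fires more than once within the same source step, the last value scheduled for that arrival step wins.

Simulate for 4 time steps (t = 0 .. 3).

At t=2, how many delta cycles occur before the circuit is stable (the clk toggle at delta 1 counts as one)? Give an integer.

2

[bits: g,c,h,a,clk,d,b,f,e]
t=0: Δ0=001000001 Δ1=001010001 Δ2=001110001 Δ3=001110011 | 3Δ
t=1: Δ0=001110011 Δ1=001100011 | 1Δ
t=2: Δ0=001100011 Δ1=001110011 Δ2=001111011 | 2Δ
t=3: Δ0=001111011 Δ1=001101011 | 1Δ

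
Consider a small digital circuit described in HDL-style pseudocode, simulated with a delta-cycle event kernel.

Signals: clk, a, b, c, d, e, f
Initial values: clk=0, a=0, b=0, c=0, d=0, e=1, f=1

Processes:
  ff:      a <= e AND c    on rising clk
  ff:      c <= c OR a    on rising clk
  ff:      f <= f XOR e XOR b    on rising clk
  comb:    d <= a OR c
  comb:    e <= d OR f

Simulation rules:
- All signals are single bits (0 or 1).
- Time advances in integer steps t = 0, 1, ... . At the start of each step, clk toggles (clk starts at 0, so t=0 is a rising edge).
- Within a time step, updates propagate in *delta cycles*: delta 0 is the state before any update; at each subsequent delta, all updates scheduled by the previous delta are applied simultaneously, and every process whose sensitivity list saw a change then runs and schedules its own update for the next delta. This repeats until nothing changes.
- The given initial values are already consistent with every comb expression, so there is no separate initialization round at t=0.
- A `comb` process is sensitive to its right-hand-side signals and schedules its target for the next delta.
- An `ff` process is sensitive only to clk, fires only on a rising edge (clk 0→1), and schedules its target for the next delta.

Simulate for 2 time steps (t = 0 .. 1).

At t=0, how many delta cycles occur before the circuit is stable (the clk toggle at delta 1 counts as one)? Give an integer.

3

t0.Δ0 a=0 clk=0 e=1 b=0 f=1 c=0 d=0
t0.Δ1 a=0 clk=1 e=1 b=0 f=1 c=0 d=0
t0.Δ2 a=0 clk=1 e=1 b=0 f=0 c=0 d=0
t0.Δ3 a=0 clk=1 e=0 b=0 f=0 c=0 d=0
t1.Δ0 a=0 clk=1 e=0 b=0 f=0 c=0 d=0
t1.Δ1 a=0 clk=0 e=0 b=0 f=0 c=0 d=0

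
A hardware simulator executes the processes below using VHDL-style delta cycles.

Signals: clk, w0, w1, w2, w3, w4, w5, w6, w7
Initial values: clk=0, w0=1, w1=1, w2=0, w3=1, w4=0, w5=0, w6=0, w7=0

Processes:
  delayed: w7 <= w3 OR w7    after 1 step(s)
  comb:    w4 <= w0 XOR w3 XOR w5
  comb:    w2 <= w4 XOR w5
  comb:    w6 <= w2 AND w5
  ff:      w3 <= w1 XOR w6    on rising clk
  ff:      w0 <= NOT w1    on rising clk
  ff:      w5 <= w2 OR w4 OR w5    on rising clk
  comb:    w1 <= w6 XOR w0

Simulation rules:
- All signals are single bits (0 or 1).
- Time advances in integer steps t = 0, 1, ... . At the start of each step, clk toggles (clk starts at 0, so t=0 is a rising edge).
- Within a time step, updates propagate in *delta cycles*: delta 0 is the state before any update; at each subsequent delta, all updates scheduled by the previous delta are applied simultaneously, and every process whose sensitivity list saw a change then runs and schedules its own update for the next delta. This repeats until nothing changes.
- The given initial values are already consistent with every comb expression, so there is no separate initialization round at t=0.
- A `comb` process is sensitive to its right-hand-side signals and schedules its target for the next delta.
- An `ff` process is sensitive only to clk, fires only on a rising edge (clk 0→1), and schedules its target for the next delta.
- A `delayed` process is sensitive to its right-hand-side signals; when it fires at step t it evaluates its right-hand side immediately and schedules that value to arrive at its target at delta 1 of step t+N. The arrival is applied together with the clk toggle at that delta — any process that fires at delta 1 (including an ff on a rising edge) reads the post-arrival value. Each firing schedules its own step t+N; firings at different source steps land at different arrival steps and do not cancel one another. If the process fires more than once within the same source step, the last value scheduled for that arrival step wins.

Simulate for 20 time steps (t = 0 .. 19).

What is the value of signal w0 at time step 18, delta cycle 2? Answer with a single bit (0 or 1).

t=0 Δ0: w3=1 w0=1 clk=0 w4=0 w6=0 w7=0 w5=0 w2=0 w1=1
  Δ1: clk:0→1
  Δ2: w0:1→0
  Δ3: w4:0→1, w1:1→0
  Δ4: w2:0→1
  (4Δ to stable)
t=1 Δ0: w3=1 w0=0 clk=1 w4=1 w6=0 w7=0 w5=0 w2=1 w1=0
  Δ1: clk:1→0
  (1Δ to stable)
t=2 Δ0: w3=1 w0=0 clk=0 w4=1 w6=0 w7=0 w5=0 w2=1 w1=0
  Δ1: clk:0→1
  Δ2: w3:1→0, w0:0→1, w5:0→1
  Δ3: w4:1→0, w6:0→1, w2:1→0, w1:0→1
  Δ4: w6:1→0, w2:0→1, w1:1→0
  Δ5: w6:0→1, w1:0→1
  Δ6: w1:1→0
  (6Δ to stable)
t=3 Δ0: w3=0 w0=1 clk=1 w4=0 w6=1 w7=0 w5=1 w2=1 w1=0
  Δ1: clk:1→0
  (1Δ to stable)
t=4 Δ0: w3=0 w0=1 clk=0 w4=0 w6=1 w7=0 w5=1 w2=1 w1=0
  Δ1: clk:0→1
  Δ2: w3:0→1
  Δ3: w4:0→1
  Δ4: w2:1→0
  Δ5: w6:1→0
  Δ6: w1:0→1
  (6Δ to stable)
t=5 Δ0: w3=1 w0=1 clk=1 w4=1 w6=0 w7=0 w5=1 w2=0 w1=1
  Δ1: clk:1→0, w7:0→1
  (1Δ to stable)
t=6 Δ0: w3=1 w0=1 clk=0 w4=1 w6=0 w7=1 w5=1 w2=0 w1=1
  Δ1: clk:0→1
  Δ2: w0:1→0
  Δ3: w4:1→0, w1:1→0
  Δ4: w2:0→1
  Δ5: w6:0→1
  Δ6: w1:0→1
  (6Δ to stable)
t=7 Δ0: w3=1 w0=0 clk=1 w4=0 w6=1 w7=1 w5=1 w2=1 w1=1
  Δ1: clk:1→0
  (1Δ to stable)
t=8 Δ0: w3=1 w0=0 clk=0 w4=0 w6=1 w7=1 w5=1 w2=1 w1=1
  Δ1: clk:0→1
  Δ2: w3:1→0
  Δ3: w4:0→1
  Δ4: w2:1→0
  Δ5: w6:1→0
  Δ6: w1:1→0
  (6Δ to stable)
t=9 Δ0: w3=0 w0=0 clk=1 w4=1 w6=0 w7=1 w5=1 w2=0 w1=0
  Δ1: clk:1→0
  (1Δ to stable)
t=10 Δ0: w3=0 w0=0 clk=0 w4=1 w6=0 w7=1 w5=1 w2=0 w1=0
  Δ1: clk:0→1
  Δ2: w0:0→1
  Δ3: w4:1→0, w1:0→1
  Δ4: w2:0→1
  Δ5: w6:0→1
  Δ6: w1:1→0
  (6Δ to stable)
t=11 Δ0: w3=0 w0=1 clk=1 w4=0 w6=1 w7=1 w5=1 w2=1 w1=0
  Δ1: clk:1→0
  (1Δ to stable)
t=12 Δ0: w3=0 w0=1 clk=0 w4=0 w6=1 w7=1 w5=1 w2=1 w1=0
  Δ1: clk:0→1
  Δ2: w3:0→1
  Δ3: w4:0→1
  Δ4: w2:1→0
  Δ5: w6:1→0
  Δ6: w1:0→1
  (6Δ to stable)
t=13 Δ0: w3=1 w0=1 clk=1 w4=1 w6=0 w7=1 w5=1 w2=0 w1=1
  Δ1: clk:1→0
  (1Δ to stable)
t=14 Δ0: w3=1 w0=1 clk=0 w4=1 w6=0 w7=1 w5=1 w2=0 w1=1
  Δ1: clk:0→1
  Δ2: w0:1→0
  Δ3: w4:1→0, w1:1→0
  Δ4: w2:0→1
  Δ5: w6:0→1
  Δ6: w1:0→1
  (6Δ to stable)
t=15 Δ0: w3=1 w0=0 clk=1 w4=0 w6=1 w7=1 w5=1 w2=1 w1=1
  Δ1: clk:1→0
  (1Δ to stable)
t=16 Δ0: w3=1 w0=0 clk=0 w4=0 w6=1 w7=1 w5=1 w2=1 w1=1
  Δ1: clk:0→1
  Δ2: w3:1→0
  Δ3: w4:0→1
  Δ4: w2:1→0
  Δ5: w6:1→0
  Δ6: w1:1→0
  (6Δ to stable)
t=17 Δ0: w3=0 w0=0 clk=1 w4=1 w6=0 w7=1 w5=1 w2=0 w1=0
  Δ1: clk:1→0
  (1Δ to stable)
t=18 Δ0: w3=0 w0=0 clk=0 w4=1 w6=0 w7=1 w5=1 w2=0 w1=0
  Δ1: clk:0→1
  Δ2: w0:0→1
  Δ3: w4:1→0, w1:0→1
  Δ4: w2:0→1
  Δ5: w6:0→1
  Δ6: w1:1→0
  (6Δ to stable)
t=19 Δ0: w3=0 w0=1 clk=1 w4=0 w6=1 w7=1 w5=1 w2=1 w1=0
  Δ1: clk:1→0
  (1Δ to stable)

1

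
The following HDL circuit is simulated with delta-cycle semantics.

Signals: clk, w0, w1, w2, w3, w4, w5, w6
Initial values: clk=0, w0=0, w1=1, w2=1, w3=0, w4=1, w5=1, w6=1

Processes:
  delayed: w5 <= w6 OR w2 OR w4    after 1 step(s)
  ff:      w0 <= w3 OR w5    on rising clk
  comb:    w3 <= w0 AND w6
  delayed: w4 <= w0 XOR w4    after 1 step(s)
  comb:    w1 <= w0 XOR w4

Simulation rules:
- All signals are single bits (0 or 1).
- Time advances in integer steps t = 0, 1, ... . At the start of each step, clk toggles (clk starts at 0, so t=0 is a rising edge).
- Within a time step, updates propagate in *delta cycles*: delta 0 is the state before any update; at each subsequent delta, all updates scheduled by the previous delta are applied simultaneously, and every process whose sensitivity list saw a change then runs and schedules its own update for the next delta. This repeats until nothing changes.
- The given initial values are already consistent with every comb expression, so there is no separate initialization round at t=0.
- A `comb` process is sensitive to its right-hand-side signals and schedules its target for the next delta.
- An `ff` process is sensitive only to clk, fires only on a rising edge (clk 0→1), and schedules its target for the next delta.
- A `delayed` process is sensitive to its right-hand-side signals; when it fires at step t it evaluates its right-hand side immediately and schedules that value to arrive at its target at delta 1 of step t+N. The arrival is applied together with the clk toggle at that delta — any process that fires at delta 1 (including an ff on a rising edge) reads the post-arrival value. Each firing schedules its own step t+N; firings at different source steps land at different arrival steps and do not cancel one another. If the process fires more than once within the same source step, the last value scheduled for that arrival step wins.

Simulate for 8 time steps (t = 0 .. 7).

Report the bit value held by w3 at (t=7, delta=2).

1

t=0 Δ0: clk=0 w0=0 w2=1 w5=1 w3=0 w4=1 w1=1 w6=1
  Δ1: clk:0→1
  Δ2: w0:0→1
  Δ3: w3:0→1, w1:1→0
  (3Δ to stable)
t=1 Δ0: clk=1 w0=1 w2=1 w5=1 w3=1 w4=1 w1=0 w6=1
  Δ1: clk:1→0, w4:1→0
  Δ2: w1:0→1
  (2Δ to stable)
t=2 Δ0: clk=0 w0=1 w2=1 w5=1 w3=1 w4=0 w1=1 w6=1
  Δ1: clk:0→1, w4:0→1
  Δ2: w1:1→0
  (2Δ to stable)
t=3 Δ0: clk=1 w0=1 w2=1 w5=1 w3=1 w4=1 w1=0 w6=1
  Δ1: clk:1→0, w4:1→0
  Δ2: w1:0→1
  (2Δ to stable)
t=4 Δ0: clk=0 w0=1 w2=1 w5=1 w3=1 w4=0 w1=1 w6=1
  Δ1: clk:0→1, w4:0→1
  Δ2: w1:1→0
  (2Δ to stable)
t=5 Δ0: clk=1 w0=1 w2=1 w5=1 w3=1 w4=1 w1=0 w6=1
  Δ1: clk:1→0, w4:1→0
  Δ2: w1:0→1
  (2Δ to stable)
t=6 Δ0: clk=0 w0=1 w2=1 w5=1 w3=1 w4=0 w1=1 w6=1
  Δ1: clk:0→1, w4:0→1
  Δ2: w1:1→0
  (2Δ to stable)
t=7 Δ0: clk=1 w0=1 w2=1 w5=1 w3=1 w4=1 w1=0 w6=1
  Δ1: clk:1→0, w4:1→0
  Δ2: w1:0→1
  (2Δ to stable)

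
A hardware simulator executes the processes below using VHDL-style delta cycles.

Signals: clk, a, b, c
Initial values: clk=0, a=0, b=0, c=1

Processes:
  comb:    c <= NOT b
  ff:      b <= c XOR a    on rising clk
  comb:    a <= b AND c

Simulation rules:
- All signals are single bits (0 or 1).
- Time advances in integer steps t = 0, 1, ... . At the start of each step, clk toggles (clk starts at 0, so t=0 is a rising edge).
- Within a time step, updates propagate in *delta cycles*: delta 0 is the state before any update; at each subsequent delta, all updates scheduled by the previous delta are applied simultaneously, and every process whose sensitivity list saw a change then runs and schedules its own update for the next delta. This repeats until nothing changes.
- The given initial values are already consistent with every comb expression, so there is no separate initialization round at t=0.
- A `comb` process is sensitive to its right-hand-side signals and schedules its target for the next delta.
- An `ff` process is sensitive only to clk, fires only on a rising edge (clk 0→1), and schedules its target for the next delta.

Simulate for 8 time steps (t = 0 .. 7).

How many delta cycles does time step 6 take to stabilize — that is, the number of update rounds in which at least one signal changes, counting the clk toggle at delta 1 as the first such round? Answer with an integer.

t0.Δ0 clk=0 c=1 a=0 b=0
t0.Δ1 clk=1 c=1 a=0 b=0
t0.Δ2 clk=1 c=1 a=0 b=1
t0.Δ3 clk=1 c=0 a=1 b=1
t0.Δ4 clk=1 c=0 a=0 b=1
t1.Δ0 clk=1 c=0 a=0 b=1
t1.Δ1 clk=0 c=0 a=0 b=1
t2.Δ0 clk=0 c=0 a=0 b=1
t2.Δ1 clk=1 c=0 a=0 b=1
t2.Δ2 clk=1 c=0 a=0 b=0
t2.Δ3 clk=1 c=1 a=0 b=0
t3.Δ0 clk=1 c=1 a=0 b=0
t3.Δ1 clk=0 c=1 a=0 b=0
t4.Δ0 clk=0 c=1 a=0 b=0
t4.Δ1 clk=1 c=1 a=0 b=0
t4.Δ2 clk=1 c=1 a=0 b=1
t4.Δ3 clk=1 c=0 a=1 b=1
t4.Δ4 clk=1 c=0 a=0 b=1
t5.Δ0 clk=1 c=0 a=0 b=1
t5.Δ1 clk=0 c=0 a=0 b=1
t6.Δ0 clk=0 c=0 a=0 b=1
t6.Δ1 clk=1 c=0 a=0 b=1
t6.Δ2 clk=1 c=0 a=0 b=0
t6.Δ3 clk=1 c=1 a=0 b=0
t7.Δ0 clk=1 c=1 a=0 b=0
t7.Δ1 clk=0 c=1 a=0 b=0

3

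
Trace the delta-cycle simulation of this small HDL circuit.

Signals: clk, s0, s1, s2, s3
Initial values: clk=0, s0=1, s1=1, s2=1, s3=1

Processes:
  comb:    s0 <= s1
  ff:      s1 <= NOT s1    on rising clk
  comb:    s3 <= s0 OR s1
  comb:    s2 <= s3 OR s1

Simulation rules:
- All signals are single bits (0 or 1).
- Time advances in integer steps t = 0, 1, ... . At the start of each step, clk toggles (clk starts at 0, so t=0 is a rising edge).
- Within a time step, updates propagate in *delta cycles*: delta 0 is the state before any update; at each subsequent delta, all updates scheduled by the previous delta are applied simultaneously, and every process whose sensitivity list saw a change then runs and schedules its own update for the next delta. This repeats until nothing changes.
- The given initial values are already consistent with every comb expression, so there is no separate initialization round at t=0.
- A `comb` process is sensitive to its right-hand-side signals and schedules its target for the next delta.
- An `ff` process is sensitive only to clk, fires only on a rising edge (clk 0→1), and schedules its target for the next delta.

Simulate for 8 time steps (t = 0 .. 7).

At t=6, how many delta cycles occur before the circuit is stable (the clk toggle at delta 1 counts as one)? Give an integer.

t=0 Δ0: s2=1 s0=1 clk=0 s1=1 s3=1
  Δ1: clk:0→1
  Δ2: s1:1→0
  Δ3: s0:1→0
  Δ4: s3:1→0
  Δ5: s2:1→0
  (5Δ to stable)
t=1 Δ0: s2=0 s0=0 clk=1 s1=0 s3=0
  Δ1: clk:1→0
  (1Δ to stable)
t=2 Δ0: s2=0 s0=0 clk=0 s1=0 s3=0
  Δ1: clk:0→1
  Δ2: s1:0→1
  Δ3: s2:0→1, s0:0→1, s3:0→1
  (3Δ to stable)
t=3 Δ0: s2=1 s0=1 clk=1 s1=1 s3=1
  Δ1: clk:1→0
  (1Δ to stable)
t=4 Δ0: s2=1 s0=1 clk=0 s1=1 s3=1
  Δ1: clk:0→1
  Δ2: s1:1→0
  Δ3: s0:1→0
  Δ4: s3:1→0
  Δ5: s2:1→0
  (5Δ to stable)
t=5 Δ0: s2=0 s0=0 clk=1 s1=0 s3=0
  Δ1: clk:1→0
  (1Δ to stable)
t=6 Δ0: s2=0 s0=0 clk=0 s1=0 s3=0
  Δ1: clk:0→1
  Δ2: s1:0→1
  Δ3: s2:0→1, s0:0→1, s3:0→1
  (3Δ to stable)
t=7 Δ0: s2=1 s0=1 clk=1 s1=1 s3=1
  Δ1: clk:1→0
  (1Δ to stable)

3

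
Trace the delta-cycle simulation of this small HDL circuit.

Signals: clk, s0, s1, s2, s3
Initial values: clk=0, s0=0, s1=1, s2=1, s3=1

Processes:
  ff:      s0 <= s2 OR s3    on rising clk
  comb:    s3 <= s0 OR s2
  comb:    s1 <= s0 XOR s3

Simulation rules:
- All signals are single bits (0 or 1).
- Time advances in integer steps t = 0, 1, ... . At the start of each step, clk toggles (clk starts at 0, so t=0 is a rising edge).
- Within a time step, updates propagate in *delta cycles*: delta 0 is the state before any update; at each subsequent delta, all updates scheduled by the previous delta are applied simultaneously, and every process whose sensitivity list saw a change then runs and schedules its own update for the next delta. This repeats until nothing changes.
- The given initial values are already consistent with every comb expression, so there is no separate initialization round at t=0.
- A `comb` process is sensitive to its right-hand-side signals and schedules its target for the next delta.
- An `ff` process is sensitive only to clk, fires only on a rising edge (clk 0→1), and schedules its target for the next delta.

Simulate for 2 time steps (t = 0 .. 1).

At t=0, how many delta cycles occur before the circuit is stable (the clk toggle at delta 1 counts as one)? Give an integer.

3

[bits: s3,s0,s1,s2,clk]
t=0: Δ0=10110 Δ1=10111 Δ2=11111 Δ3=11011 | 3Δ
t=1: Δ0=11011 Δ1=11010 | 1Δ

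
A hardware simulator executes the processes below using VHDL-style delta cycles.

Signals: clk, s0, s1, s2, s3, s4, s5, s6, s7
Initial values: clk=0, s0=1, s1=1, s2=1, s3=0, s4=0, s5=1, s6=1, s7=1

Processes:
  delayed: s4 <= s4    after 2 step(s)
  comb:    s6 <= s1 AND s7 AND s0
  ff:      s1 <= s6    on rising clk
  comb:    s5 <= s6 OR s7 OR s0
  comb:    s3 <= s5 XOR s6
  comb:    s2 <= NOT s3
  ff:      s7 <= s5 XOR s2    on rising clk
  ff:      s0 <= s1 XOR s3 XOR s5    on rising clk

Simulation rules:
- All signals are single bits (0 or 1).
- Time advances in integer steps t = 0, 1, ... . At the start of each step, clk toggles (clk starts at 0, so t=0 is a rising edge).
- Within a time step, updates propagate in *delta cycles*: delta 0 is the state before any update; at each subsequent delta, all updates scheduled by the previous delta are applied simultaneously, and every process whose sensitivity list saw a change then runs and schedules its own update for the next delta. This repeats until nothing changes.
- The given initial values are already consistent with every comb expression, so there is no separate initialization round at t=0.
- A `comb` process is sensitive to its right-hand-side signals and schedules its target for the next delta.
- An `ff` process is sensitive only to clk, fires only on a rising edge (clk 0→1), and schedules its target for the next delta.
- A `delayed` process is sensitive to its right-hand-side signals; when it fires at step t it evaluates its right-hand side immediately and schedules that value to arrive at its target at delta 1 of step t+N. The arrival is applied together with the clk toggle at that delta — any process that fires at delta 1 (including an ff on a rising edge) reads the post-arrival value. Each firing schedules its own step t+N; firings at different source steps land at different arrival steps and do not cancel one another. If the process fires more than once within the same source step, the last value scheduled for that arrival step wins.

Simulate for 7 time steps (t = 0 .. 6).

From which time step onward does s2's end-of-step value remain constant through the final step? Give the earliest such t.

t0.Δ0 s2=1 s6=1 s4=0 clk=0 s7=1 s1=1 s0=1 s5=1 s3=0
t0.Δ1 s2=1 s6=1 s4=0 clk=1 s7=1 s1=1 s0=1 s5=1 s3=0
t0.Δ2 s2=1 s6=1 s4=0 clk=1 s7=0 s1=1 s0=0 s5=1 s3=0
t0.Δ3 s2=1 s6=0 s4=0 clk=1 s7=0 s1=1 s0=0 s5=1 s3=0
t0.Δ4 s2=1 s6=0 s4=0 clk=1 s7=0 s1=1 s0=0 s5=0 s3=1
t0.Δ5 s2=0 s6=0 s4=0 clk=1 s7=0 s1=1 s0=0 s5=0 s3=0
t0.Δ6 s2=1 s6=0 s4=0 clk=1 s7=0 s1=1 s0=0 s5=0 s3=0
t1.Δ0 s2=1 s6=0 s4=0 clk=1 s7=0 s1=1 s0=0 s5=0 s3=0
t1.Δ1 s2=1 s6=0 s4=0 clk=0 s7=0 s1=1 s0=0 s5=0 s3=0
t2.Δ0 s2=1 s6=0 s4=0 clk=0 s7=0 s1=1 s0=0 s5=0 s3=0
t2.Δ1 s2=1 s6=0 s4=0 clk=1 s7=0 s1=1 s0=0 s5=0 s3=0
t2.Δ2 s2=1 s6=0 s4=0 clk=1 s7=1 s1=0 s0=1 s5=0 s3=0
t2.Δ3 s2=1 s6=0 s4=0 clk=1 s7=1 s1=0 s0=1 s5=1 s3=0
t2.Δ4 s2=1 s6=0 s4=0 clk=1 s7=1 s1=0 s0=1 s5=1 s3=1
t2.Δ5 s2=0 s6=0 s4=0 clk=1 s7=1 s1=0 s0=1 s5=1 s3=1
t3.Δ0 s2=0 s6=0 s4=0 clk=1 s7=1 s1=0 s0=1 s5=1 s3=1
t3.Δ1 s2=0 s6=0 s4=0 clk=0 s7=1 s1=0 s0=1 s5=1 s3=1
t4.Δ0 s2=0 s6=0 s4=0 clk=0 s7=1 s1=0 s0=1 s5=1 s3=1
t4.Δ1 s2=0 s6=0 s4=0 clk=1 s7=1 s1=0 s0=1 s5=1 s3=1
t4.Δ2 s2=0 s6=0 s4=0 clk=1 s7=1 s1=0 s0=0 s5=1 s3=1
t5.Δ0 s2=0 s6=0 s4=0 clk=1 s7=1 s1=0 s0=0 s5=1 s3=1
t5.Δ1 s2=0 s6=0 s4=0 clk=0 s7=1 s1=0 s0=0 s5=1 s3=1
t6.Δ0 s2=0 s6=0 s4=0 clk=0 s7=1 s1=0 s0=0 s5=1 s3=1
t6.Δ1 s2=0 s6=0 s4=0 clk=1 s7=1 s1=0 s0=0 s5=1 s3=1

2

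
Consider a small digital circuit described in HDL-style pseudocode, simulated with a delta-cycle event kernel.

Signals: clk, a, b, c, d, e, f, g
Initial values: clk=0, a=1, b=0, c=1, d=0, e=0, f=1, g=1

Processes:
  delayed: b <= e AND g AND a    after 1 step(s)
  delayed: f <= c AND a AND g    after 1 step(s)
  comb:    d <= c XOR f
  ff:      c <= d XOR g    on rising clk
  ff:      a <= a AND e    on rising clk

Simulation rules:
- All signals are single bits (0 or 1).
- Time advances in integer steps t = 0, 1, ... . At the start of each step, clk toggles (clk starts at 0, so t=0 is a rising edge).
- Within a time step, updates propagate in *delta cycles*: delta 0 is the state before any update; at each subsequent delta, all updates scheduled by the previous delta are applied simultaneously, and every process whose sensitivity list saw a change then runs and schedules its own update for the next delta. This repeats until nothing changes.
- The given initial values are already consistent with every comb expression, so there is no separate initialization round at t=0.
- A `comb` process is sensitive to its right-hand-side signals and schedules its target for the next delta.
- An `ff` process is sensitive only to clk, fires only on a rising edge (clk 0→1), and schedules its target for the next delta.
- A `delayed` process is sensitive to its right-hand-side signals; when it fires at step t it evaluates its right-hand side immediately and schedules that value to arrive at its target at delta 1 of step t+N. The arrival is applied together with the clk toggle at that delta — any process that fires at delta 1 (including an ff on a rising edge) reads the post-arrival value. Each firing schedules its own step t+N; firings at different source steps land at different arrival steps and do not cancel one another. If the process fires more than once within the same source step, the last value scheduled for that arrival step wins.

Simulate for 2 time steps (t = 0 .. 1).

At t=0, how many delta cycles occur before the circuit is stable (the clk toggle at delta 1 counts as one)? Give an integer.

[bits: f,b,a,g,e,d,clk,c]
t=0: Δ0=10110001 Δ1=10110011 Δ2=10010011 | 2Δ
t=1: Δ0=10010011 Δ1=00010001 Δ2=00010101 | 2Δ

2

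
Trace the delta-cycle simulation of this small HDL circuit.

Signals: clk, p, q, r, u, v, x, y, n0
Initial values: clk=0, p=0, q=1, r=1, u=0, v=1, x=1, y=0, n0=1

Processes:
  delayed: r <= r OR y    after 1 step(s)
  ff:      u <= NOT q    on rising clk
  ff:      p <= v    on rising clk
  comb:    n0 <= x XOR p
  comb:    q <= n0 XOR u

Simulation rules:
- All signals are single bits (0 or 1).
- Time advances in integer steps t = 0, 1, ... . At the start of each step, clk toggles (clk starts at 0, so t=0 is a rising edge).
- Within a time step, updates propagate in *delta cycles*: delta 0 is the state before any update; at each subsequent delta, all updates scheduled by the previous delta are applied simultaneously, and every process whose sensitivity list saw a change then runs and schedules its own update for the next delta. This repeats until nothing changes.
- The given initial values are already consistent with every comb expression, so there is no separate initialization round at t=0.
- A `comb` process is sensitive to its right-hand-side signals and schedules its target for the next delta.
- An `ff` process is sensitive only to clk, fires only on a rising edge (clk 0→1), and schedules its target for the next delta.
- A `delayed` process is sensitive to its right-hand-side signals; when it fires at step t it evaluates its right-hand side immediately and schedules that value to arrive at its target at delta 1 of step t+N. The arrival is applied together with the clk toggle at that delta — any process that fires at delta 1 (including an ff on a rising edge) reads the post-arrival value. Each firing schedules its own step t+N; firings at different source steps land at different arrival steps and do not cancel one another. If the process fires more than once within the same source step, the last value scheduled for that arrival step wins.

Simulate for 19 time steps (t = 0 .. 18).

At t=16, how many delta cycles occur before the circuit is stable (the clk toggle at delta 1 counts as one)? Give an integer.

3

[bits: x,u,v,r,p,n0,clk,q,y]
t=0: Δ0=101101010 Δ1=101101110 Δ2=101111110 Δ3=101110110 Δ4=101110100 | 4Δ
t=1: Δ0=101110100 Δ1=101110000 | 1Δ
t=2: Δ0=101110000 Δ1=101110100 Δ2=111110100 Δ3=111110110 | 3Δ
t=3: Δ0=111110110 Δ1=111110010 | 1Δ
t=4: Δ0=111110010 Δ1=111110110 Δ2=101110110 Δ3=101110100 | 3Δ
t=5: Δ0=101110100 Δ1=101110000 | 1Δ
t=6: Δ0=101110000 Δ1=101110100 Δ2=111110100 Δ3=111110110 | 3Δ
t=7: Δ0=111110110 Δ1=111110010 | 1Δ
t=8: Δ0=111110010 Δ1=111110110 Δ2=101110110 Δ3=101110100 | 3Δ
t=9: Δ0=101110100 Δ1=101110000 | 1Δ
t=10: Δ0=101110000 Δ1=101110100 Δ2=111110100 Δ3=111110110 | 3Δ
t=11: Δ0=111110110 Δ1=111110010 | 1Δ
t=12: Δ0=111110010 Δ1=111110110 Δ2=101110110 Δ3=101110100 | 3Δ
t=13: Δ0=101110100 Δ1=101110000 | 1Δ
t=14: Δ0=101110000 Δ1=101110100 Δ2=111110100 Δ3=111110110 | 3Δ
t=15: Δ0=111110110 Δ1=111110010 | 1Δ
t=16: Δ0=111110010 Δ1=111110110 Δ2=101110110 Δ3=101110100 | 3Δ
t=17: Δ0=101110100 Δ1=101110000 | 1Δ
t=18: Δ0=101110000 Δ1=101110100 Δ2=111110100 Δ3=111110110 | 3Δ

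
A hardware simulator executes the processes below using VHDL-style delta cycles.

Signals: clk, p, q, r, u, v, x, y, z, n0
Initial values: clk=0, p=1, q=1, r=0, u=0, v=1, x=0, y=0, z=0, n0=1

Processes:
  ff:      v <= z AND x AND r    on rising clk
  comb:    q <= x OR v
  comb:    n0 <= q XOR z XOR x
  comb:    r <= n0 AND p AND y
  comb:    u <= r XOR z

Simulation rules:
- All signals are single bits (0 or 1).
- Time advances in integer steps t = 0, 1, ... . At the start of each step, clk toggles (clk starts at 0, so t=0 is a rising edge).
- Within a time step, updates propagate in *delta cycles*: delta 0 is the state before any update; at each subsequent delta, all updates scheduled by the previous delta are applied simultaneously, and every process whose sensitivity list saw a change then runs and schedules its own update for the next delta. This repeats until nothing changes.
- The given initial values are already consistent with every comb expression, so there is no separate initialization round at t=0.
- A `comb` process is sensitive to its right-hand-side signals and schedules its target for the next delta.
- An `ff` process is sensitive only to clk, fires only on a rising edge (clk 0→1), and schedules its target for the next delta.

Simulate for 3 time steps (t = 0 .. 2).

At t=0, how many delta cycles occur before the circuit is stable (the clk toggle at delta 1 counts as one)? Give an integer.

4

t0.Δ0 v=1 clk=0 z=0 y=0 r=0 x=0 p=1 u=0 n0=1 q=1
t0.Δ1 v=1 clk=1 z=0 y=0 r=0 x=0 p=1 u=0 n0=1 q=1
t0.Δ2 v=0 clk=1 z=0 y=0 r=0 x=0 p=1 u=0 n0=1 q=1
t0.Δ3 v=0 clk=1 z=0 y=0 r=0 x=0 p=1 u=0 n0=1 q=0
t0.Δ4 v=0 clk=1 z=0 y=0 r=0 x=0 p=1 u=0 n0=0 q=0
t1.Δ0 v=0 clk=1 z=0 y=0 r=0 x=0 p=1 u=0 n0=0 q=0
t1.Δ1 v=0 clk=0 z=0 y=0 r=0 x=0 p=1 u=0 n0=0 q=0
t2.Δ0 v=0 clk=0 z=0 y=0 r=0 x=0 p=1 u=0 n0=0 q=0
t2.Δ1 v=0 clk=1 z=0 y=0 r=0 x=0 p=1 u=0 n0=0 q=0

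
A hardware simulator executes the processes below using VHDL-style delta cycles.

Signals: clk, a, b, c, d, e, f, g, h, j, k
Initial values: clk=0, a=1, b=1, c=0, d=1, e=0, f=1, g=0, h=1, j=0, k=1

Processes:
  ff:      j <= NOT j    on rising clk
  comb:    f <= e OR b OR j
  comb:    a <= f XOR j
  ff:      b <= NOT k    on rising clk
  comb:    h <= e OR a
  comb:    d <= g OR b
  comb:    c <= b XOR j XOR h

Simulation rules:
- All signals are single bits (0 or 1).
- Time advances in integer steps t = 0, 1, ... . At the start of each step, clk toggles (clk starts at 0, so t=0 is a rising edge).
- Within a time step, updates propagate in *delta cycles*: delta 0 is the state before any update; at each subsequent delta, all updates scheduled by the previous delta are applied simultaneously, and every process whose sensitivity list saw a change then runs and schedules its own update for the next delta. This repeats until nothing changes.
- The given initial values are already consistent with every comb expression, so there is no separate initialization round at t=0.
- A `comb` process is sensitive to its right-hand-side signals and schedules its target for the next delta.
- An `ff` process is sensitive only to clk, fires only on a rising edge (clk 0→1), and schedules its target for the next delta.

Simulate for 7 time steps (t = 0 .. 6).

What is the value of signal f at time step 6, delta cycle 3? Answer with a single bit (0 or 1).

0

[bits: b,a,g,k,e,h,d,clk,c,f,j]
t=0: Δ0=11010110010 Δ1=11010111010 Δ2=01010111011 Δ3=00010101011 Δ4=00010001011 Δ5=00010001111 | 5Δ
t=1: Δ0=00010001111 Δ1=00010000111 | 1Δ
t=2: Δ0=00010000111 Δ1=00010001111 Δ2=00010001110 Δ3=01010001000 Δ4=00010101000 Δ5=00010001100 Δ6=00010001000 | 6Δ
t=3: Δ0=00010001000 Δ1=00010000000 | 1Δ
t=4: Δ0=00010000000 Δ1=00010001000 Δ2=00010001001 Δ3=01010001111 Δ4=00010101111 Δ5=00010001011 Δ6=00010001111 | 6Δ
t=5: Δ0=00010001111 Δ1=00010000111 | 1Δ
t=6: Δ0=00010000111 Δ1=00010001111 Δ2=00010001110 Δ3=01010001000 Δ4=00010101000 Δ5=00010001100 Δ6=00010001000 | 6Δ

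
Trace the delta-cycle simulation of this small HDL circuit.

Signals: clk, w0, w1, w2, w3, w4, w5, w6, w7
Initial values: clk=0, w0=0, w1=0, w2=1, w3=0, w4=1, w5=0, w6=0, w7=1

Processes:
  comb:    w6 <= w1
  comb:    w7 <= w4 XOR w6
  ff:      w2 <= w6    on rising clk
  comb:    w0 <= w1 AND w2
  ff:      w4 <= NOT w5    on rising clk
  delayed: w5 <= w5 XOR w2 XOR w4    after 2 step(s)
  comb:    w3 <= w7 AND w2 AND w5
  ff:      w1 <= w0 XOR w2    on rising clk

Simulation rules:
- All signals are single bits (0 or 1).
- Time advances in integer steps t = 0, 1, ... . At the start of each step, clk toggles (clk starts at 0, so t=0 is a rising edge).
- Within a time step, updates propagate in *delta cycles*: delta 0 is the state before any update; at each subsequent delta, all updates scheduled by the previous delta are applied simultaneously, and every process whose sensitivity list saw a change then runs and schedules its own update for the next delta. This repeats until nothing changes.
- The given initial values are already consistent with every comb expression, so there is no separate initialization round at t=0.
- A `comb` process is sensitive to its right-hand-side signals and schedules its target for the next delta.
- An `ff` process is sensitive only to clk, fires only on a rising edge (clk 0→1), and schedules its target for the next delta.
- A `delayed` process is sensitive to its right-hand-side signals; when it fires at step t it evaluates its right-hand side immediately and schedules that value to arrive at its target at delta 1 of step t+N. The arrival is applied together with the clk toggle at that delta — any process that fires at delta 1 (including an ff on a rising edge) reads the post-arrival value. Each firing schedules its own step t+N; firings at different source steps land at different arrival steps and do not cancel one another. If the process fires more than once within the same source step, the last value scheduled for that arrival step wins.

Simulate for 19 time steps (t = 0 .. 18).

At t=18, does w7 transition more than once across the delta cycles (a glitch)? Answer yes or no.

t=0 Δ0: w7=1 w4=1 clk=0 w6=0 w0=0 w3=0 w5=0 w1=0 w2=1
  Δ1: clk:0→1
  Δ2: w1:0→1, w2:1→0
  Δ3: w6:0→1
  Δ4: w7:1→0
  (4Δ to stable)
t=1 Δ0: w7=0 w4=1 clk=1 w6=1 w0=0 w3=0 w5=0 w1=1 w2=0
  Δ1: clk:1→0
  (1Δ to stable)
t=2 Δ0: w7=0 w4=1 clk=0 w6=1 w0=0 w3=0 w5=0 w1=1 w2=0
  Δ1: clk:0→1, w5:0→1
  Δ2: w4:1→0, w1:1→0, w2:0→1
  Δ3: w7:0→1, w6:1→0
  Δ4: w7:1→0, w3:0→1
  Δ5: w3:1→0
  (5Δ to stable)
t=3 Δ0: w7=0 w4=0 clk=1 w6=0 w0=0 w3=0 w5=1 w1=0 w2=1
  Δ1: clk:1→0
  (1Δ to stable)
t=4 Δ0: w7=0 w4=0 clk=0 w6=0 w0=0 w3=0 w5=1 w1=0 w2=1
  Δ1: clk:0→1, w5:1→0
  Δ2: w4:0→1, w1:0→1, w2:1→0
  Δ3: w7:0→1, w6:0→1
  Δ4: w7:1→0
  (4Δ to stable)
t=5 Δ0: w7=0 w4=1 clk=1 w6=1 w0=0 w3=0 w5=0 w1=1 w2=0
  Δ1: clk:1→0
  (1Δ to stable)
t=6 Δ0: w7=0 w4=1 clk=0 w6=1 w0=0 w3=0 w5=0 w1=1 w2=0
  Δ1: clk:0→1, w5:0→1
  Δ2: w4:1→0, w1:1→0, w2:0→1
  Δ3: w7:0→1, w6:1→0
  Δ4: w7:1→0, w3:0→1
  Δ5: w3:1→0
  (5Δ to stable)
t=7 Δ0: w7=0 w4=0 clk=1 w6=0 w0=0 w3=0 w5=1 w1=0 w2=1
  Δ1: clk:1→0
  (1Δ to stable)
t=8 Δ0: w7=0 w4=0 clk=0 w6=0 w0=0 w3=0 w5=1 w1=0 w2=1
  Δ1: clk:0→1, w5:1→0
  Δ2: w4:0→1, w1:0→1, w2:1→0
  Δ3: w7:0→1, w6:0→1
  Δ4: w7:1→0
  (4Δ to stable)
t=9 Δ0: w7=0 w4=1 clk=1 w6=1 w0=0 w3=0 w5=0 w1=1 w2=0
  Δ1: clk:1→0
  (1Δ to stable)
t=10 Δ0: w7=0 w4=1 clk=0 w6=1 w0=0 w3=0 w5=0 w1=1 w2=0
  Δ1: clk:0→1, w5:0→1
  Δ2: w4:1→0, w1:1→0, w2:0→1
  Δ3: w7:0→1, w6:1→0
  Δ4: w7:1→0, w3:0→1
  Δ5: w3:1→0
  (5Δ to stable)
t=11 Δ0: w7=0 w4=0 clk=1 w6=0 w0=0 w3=0 w5=1 w1=0 w2=1
  Δ1: clk:1→0
  (1Δ to stable)
t=12 Δ0: w7=0 w4=0 clk=0 w6=0 w0=0 w3=0 w5=1 w1=0 w2=1
  Δ1: clk:0→1, w5:1→0
  Δ2: w4:0→1, w1:0→1, w2:1→0
  Δ3: w7:0→1, w6:0→1
  Δ4: w7:1→0
  (4Δ to stable)
t=13 Δ0: w7=0 w4=1 clk=1 w6=1 w0=0 w3=0 w5=0 w1=1 w2=0
  Δ1: clk:1→0
  (1Δ to stable)
t=14 Δ0: w7=0 w4=1 clk=0 w6=1 w0=0 w3=0 w5=0 w1=1 w2=0
  Δ1: clk:0→1, w5:0→1
  Δ2: w4:1→0, w1:1→0, w2:0→1
  Δ3: w7:0→1, w6:1→0
  Δ4: w7:1→0, w3:0→1
  Δ5: w3:1→0
  (5Δ to stable)
t=15 Δ0: w7=0 w4=0 clk=1 w6=0 w0=0 w3=0 w5=1 w1=0 w2=1
  Δ1: clk:1→0
  (1Δ to stable)
t=16 Δ0: w7=0 w4=0 clk=0 w6=0 w0=0 w3=0 w5=1 w1=0 w2=1
  Δ1: clk:0→1, w5:1→0
  Δ2: w4:0→1, w1:0→1, w2:1→0
  Δ3: w7:0→1, w6:0→1
  Δ4: w7:1→0
  (4Δ to stable)
t=17 Δ0: w7=0 w4=1 clk=1 w6=1 w0=0 w3=0 w5=0 w1=1 w2=0
  Δ1: clk:1→0
  (1Δ to stable)
t=18 Δ0: w7=0 w4=1 clk=0 w6=1 w0=0 w3=0 w5=0 w1=1 w2=0
  Δ1: clk:0→1, w5:0→1
  Δ2: w4:1→0, w1:1→0, w2:0→1
  Δ3: w7:0→1, w6:1→0
  Δ4: w7:1→0, w3:0→1
  Δ5: w3:1→0
  (5Δ to stable)

yes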